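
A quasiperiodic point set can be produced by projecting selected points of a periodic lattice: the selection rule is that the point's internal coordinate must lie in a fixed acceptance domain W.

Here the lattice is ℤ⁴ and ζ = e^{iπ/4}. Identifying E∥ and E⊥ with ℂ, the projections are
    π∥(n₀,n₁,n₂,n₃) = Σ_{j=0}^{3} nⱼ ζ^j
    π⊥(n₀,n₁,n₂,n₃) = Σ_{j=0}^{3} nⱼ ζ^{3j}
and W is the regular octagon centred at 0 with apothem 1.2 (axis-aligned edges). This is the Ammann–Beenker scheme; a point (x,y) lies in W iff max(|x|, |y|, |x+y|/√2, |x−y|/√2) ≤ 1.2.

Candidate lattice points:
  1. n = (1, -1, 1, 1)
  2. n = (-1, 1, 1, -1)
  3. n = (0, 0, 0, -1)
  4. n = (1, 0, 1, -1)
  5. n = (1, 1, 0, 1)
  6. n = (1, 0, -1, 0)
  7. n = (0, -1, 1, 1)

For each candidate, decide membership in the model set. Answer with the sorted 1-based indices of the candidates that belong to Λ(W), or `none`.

With ζ = e^{iπ/4} the internal vectors are ζ^0,ζ^3,ζ^6,ζ^9.
candidate 1: n = (1, -1, 1, 1) → π⊥ ≈ (+2.414214, -1.000000); max(|x|,|y|,|x±y|/√2) = 2.414214 > 1.2 ⇒ ∉ W
candidate 2: n = (-1, 1, 1, -1) → π⊥ ≈ (-2.414214, -1.000000); max(|x|,|y|,|x±y|/√2) = 2.414214 > 1.2 ⇒ ∉ W
candidate 3: n = (0, 0, 0, -1) → π⊥ ≈ (-0.707107, -0.707107); max(|x|,|y|,|x±y|/√2) = 1.000000 ≤ 1.2 ⇒ ∈ W
candidate 4: n = (1, 0, 1, -1) → π⊥ ≈ (+0.292893, -1.707107); max(|x|,|y|,|x±y|/√2) = 1.707107 > 1.2 ⇒ ∉ W
candidate 5: n = (1, 1, 0, 1) → π⊥ ≈ (+1.000000, +1.414214); max(|x|,|y|,|x±y|/√2) = 1.707107 > 1.2 ⇒ ∉ W
candidate 6: n = (1, 0, -1, 0) → π⊥ ≈ (+1.000000, +1.000000); max(|x|,|y|,|x±y|/√2) = 1.414214 > 1.2 ⇒ ∉ W
candidate 7: n = (0, -1, 1, 1) → π⊥ ≈ (+1.414214, -1.000000); max(|x|,|y|,|x±y|/√2) = 1.707107 > 1.2 ⇒ ∉ W

3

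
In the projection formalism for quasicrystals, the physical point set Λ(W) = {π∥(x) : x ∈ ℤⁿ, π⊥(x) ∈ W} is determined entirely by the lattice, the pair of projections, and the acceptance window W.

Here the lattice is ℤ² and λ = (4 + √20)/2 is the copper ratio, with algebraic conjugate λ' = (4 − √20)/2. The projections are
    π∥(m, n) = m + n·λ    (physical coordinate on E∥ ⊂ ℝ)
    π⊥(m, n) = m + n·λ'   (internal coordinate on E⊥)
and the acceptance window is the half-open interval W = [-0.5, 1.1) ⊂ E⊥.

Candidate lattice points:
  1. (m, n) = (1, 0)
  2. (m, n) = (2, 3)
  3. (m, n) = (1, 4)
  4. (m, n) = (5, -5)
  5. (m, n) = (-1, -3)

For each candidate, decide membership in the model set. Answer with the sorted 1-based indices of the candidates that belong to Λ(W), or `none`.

Compute λ' = (4−√20)/2 = -0.236068, so π⊥(m,n) = m -0.236068·n.
#1 (1,0): internal coord 1 + (0)·λ' = +1.000000; +1.000000 ∈ [-0.5, 1.1) → IN Λ
#2 (2,3): internal coord 2 + (3)·λ' = +1.291796; +1.291796 ∉ [-0.5, 1.1) → out
#3 (1,4): internal coord 1 + (4)·λ' = +0.055728; +0.055728 ∈ [-0.5, 1.1) → IN Λ
#4 (5,-5): internal coord 5 + (-5)·λ' = +6.180340; +6.180340 ∉ [-0.5, 1.1) → out
#5 (-1,-3): internal coord -1 + (-3)·λ' = -0.291796; -0.291796 ∈ [-0.5, 1.1) → IN Λ

1, 3, 5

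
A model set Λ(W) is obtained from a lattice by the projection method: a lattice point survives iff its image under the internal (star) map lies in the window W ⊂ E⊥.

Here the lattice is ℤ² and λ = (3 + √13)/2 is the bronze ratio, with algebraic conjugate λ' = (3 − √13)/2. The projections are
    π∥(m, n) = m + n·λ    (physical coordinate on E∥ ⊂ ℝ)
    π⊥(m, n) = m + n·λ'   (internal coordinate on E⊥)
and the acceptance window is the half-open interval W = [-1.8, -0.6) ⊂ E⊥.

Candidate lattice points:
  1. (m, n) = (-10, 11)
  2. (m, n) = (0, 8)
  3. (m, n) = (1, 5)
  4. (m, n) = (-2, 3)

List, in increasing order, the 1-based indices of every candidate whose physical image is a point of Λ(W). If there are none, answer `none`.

none

Numerically λ ≈ 3.3028 and λ' = −1/λ ≈ -0.3028.
#1 (-10,11): internal coord -10 + (11)·λ' = -13.3305; -13.3305 ∉ [-1.8, -0.6) → out
#2 (0,8): internal coord 0 + (8)·λ' = -2.4222; -2.4222 ∉ [-1.8, -0.6) → out
#3 (1,5): internal coord 1 + (5)·λ' = -0.5139; -0.5139 ∉ [-1.8, -0.6) → out
#4 (-2,3): internal coord -2 + (3)·λ' = -2.9083; -2.9083 ∉ [-1.8, -0.6) → out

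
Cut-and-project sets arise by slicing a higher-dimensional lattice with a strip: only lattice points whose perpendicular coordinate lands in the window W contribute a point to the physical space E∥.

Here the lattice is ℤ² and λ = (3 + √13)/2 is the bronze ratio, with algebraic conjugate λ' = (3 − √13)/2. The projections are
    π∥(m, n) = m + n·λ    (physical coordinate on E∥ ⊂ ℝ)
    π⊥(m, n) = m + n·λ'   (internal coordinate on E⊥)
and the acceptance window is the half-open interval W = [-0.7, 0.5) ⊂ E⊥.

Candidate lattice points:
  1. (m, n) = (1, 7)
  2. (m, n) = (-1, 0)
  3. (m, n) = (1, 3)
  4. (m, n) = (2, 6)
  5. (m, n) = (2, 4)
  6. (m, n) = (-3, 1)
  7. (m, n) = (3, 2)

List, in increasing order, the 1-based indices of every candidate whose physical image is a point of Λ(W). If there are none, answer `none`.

λ' = (3−√13)/2 ≈ -0.3028.
#1 (1,7): internal coord 1 + (7)·λ' = -1.1194; -1.1194 ∉ [-0.7, 0.5) → out
#2 (-1,0): internal coord -1 + (0)·λ' = -1.0000; -1.0000 ∉ [-0.7, 0.5) → out
#3 (1,3): internal coord 1 + (3)·λ' = +0.0917; +0.0917 ∈ [-0.7, 0.5) → IN Λ
#4 (2,6): internal coord 2 + (6)·λ' = +0.1833; +0.1833 ∈ [-0.7, 0.5) → IN Λ
#5 (2,4): internal coord 2 + (4)·λ' = +0.7889; +0.7889 ∉ [-0.7, 0.5) → out
#6 (-3,1): internal coord -3 + (1)·λ' = -3.3028; -3.3028 ∉ [-0.7, 0.5) → out
#7 (3,2): internal coord 3 + (2)·λ' = +2.3944; +2.3944 ∉ [-0.7, 0.5) → out

3, 4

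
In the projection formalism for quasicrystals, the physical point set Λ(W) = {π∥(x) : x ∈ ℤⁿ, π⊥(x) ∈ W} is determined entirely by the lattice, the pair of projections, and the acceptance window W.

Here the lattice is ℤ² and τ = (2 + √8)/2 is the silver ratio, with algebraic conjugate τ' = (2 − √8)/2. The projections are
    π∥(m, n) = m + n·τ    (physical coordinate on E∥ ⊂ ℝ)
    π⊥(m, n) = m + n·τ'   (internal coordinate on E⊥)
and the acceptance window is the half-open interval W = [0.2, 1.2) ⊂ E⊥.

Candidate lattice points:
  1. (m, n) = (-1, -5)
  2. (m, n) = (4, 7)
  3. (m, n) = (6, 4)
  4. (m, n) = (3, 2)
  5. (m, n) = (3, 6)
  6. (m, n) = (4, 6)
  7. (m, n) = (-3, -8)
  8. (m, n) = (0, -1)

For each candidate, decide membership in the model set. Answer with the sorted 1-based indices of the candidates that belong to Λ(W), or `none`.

Numerically τ ≈ 2.414214 and τ' = −1/τ ≈ -0.414214.
#1 (-1,-5): internal coord -1 + (-5)·τ' = +1.071068; +1.071068 ∈ [0.2, 1.2) → IN Λ
#2 (4,7): internal coord 4 + (7)·τ' = +1.100505; +1.100505 ∈ [0.2, 1.2) → IN Λ
#3 (6,4): internal coord 6 + (4)·τ' = +4.343146; +4.343146 ∉ [0.2, 1.2) → out
#4 (3,2): internal coord 3 + (2)·τ' = +2.171573; +2.171573 ∉ [0.2, 1.2) → out
#5 (3,6): internal coord 3 + (6)·τ' = +0.514719; +0.514719 ∈ [0.2, 1.2) → IN Λ
#6 (4,6): internal coord 4 + (6)·τ' = +1.514719; +1.514719 ∉ [0.2, 1.2) → out
#7 (-3,-8): internal coord -3 + (-8)·τ' = +0.313708; +0.313708 ∈ [0.2, 1.2) → IN Λ
#8 (0,-1): internal coord 0 + (-1)·τ' = +0.414214; +0.414214 ∈ [0.2, 1.2) → IN Λ

1, 2, 5, 7, 8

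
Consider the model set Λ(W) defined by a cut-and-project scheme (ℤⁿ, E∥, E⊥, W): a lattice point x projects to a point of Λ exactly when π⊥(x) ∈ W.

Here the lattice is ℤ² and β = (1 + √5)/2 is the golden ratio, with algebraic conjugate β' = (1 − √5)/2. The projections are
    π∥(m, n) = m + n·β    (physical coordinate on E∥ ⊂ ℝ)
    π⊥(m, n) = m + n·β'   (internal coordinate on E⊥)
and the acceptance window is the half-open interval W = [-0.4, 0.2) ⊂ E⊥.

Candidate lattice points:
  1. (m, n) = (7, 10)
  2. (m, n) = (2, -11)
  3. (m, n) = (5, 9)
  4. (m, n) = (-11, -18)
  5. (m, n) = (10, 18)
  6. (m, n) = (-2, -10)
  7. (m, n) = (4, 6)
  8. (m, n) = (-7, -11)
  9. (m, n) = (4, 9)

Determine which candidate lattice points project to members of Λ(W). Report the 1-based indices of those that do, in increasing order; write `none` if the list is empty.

Numerically β ≈ 1.6180 and β' = −1/β ≈ -0.6180.
#1 (7,10): internal coord 7 + (10)·β' = +0.8197; +0.8197 ∉ [-0.4, 0.2) → out
#2 (2,-11): internal coord 2 + (-11)·β' = +8.7984; +8.7984 ∉ [-0.4, 0.2) → out
#3 (5,9): internal coord 5 + (9)·β' = -0.5623; -0.5623 ∉ [-0.4, 0.2) → out
#4 (-11,-18): internal coord -11 + (-18)·β' = +0.1246; +0.1246 ∈ [-0.4, 0.2) → IN Λ
#5 (10,18): internal coord 10 + (18)·β' = -1.1246; -1.1246 ∉ [-0.4, 0.2) → out
#6 (-2,-10): internal coord -2 + (-10)·β' = +4.1803; +4.1803 ∉ [-0.4, 0.2) → out
#7 (4,6): internal coord 4 + (6)·β' = +0.2918; +0.2918 ∉ [-0.4, 0.2) → out
#8 (-7,-11): internal coord -7 + (-11)·β' = -0.2016; -0.2016 ∈ [-0.4, 0.2) → IN Λ
#9 (4,9): internal coord 4 + (9)·β' = -1.5623; -1.5623 ∉ [-0.4, 0.2) → out

4, 8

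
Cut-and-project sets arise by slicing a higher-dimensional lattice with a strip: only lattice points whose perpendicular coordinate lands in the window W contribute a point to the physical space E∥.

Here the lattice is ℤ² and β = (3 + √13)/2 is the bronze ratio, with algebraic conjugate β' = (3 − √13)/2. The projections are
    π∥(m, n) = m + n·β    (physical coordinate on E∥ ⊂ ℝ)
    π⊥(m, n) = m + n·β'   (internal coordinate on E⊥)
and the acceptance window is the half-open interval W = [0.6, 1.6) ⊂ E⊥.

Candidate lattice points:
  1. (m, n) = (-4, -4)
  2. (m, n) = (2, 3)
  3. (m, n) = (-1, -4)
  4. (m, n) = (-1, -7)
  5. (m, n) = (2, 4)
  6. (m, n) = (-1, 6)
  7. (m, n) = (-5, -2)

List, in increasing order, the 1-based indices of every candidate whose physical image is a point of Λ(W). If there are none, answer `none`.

2, 4, 5

Numerically β ≈ 3.302776 and β' = −1/β ≈ -0.302776.
[1] lift (-4,-4): star map gives -2.788897; window check 0.6 ≤ -2.788897 < 1.6 is false → out
[2] lift (2,3): star map gives 1.091673; window check 0.6 ≤ 1.091673 < 1.6 is true → IN Λ
[3] lift (-1,-4): star map gives 0.211103; window check 0.6 ≤ 0.211103 < 1.6 is false → out
[4] lift (-1,-7): star map gives 1.119429; window check 0.6 ≤ 1.119429 < 1.6 is true → IN Λ
[5] lift (2,4): star map gives 0.788897; window check 0.6 ≤ 0.788897 < 1.6 is true → IN Λ
[6] lift (-1,6): star map gives -2.816654; window check 0.6 ≤ -2.816654 < 1.6 is false → out
[7] lift (-5,-2): star map gives -4.394449; window check 0.6 ≤ -4.394449 < 1.6 is false → out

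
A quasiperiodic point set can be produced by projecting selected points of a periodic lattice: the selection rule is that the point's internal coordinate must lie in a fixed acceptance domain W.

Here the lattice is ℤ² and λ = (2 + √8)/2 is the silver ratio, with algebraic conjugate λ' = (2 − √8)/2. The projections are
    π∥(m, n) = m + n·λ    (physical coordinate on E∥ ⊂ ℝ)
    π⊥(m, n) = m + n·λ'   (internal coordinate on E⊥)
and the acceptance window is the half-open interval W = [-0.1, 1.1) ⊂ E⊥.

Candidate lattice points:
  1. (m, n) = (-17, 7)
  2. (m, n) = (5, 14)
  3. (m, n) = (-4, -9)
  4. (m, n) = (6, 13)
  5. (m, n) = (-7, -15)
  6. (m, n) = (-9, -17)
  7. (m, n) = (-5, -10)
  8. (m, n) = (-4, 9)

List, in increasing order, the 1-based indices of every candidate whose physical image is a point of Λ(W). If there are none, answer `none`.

4

Numerically λ ≈ 2.41421 and λ' = −1/λ ≈ -0.41421.
candidate 1: (m,n)=(-17,7) → π∥ = -17+7·λ ≈ -0.10051, π⊥ = -17+7·λ' ≈ -19.89949 ∉ [-0.1, 1.1) ⇒ out
candidate 2: (m,n)=(5,14) → π∥ = 5+14·λ ≈ 38.79899, π⊥ = 5+14·λ' ≈ -0.79899 ∉ [-0.1, 1.1) ⇒ out
candidate 3: (m,n)=(-4,-9) → π∥ = -4-9·λ ≈ -25.72792, π⊥ = -4-9·λ' ≈ -0.27208 ∉ [-0.1, 1.1) ⇒ out
candidate 4: (m,n)=(6,13) → π∥ = 6+13·λ ≈ 37.38478, π⊥ = 6+13·λ' ≈ 0.61522 ∈ [-0.1, 1.1) ⇒ IN Λ
candidate 5: (m,n)=(-7,-15) → π∥ = -7-15·λ ≈ -43.21320, π⊥ = -7-15·λ' ≈ -0.78680 ∉ [-0.1, 1.1) ⇒ out
candidate 6: (m,n)=(-9,-17) → π∥ = -9-17·λ ≈ -50.04163, π⊥ = -9-17·λ' ≈ -1.95837 ∉ [-0.1, 1.1) ⇒ out
candidate 7: (m,n)=(-5,-10) → π∥ = -5-10·λ ≈ -29.14214, π⊥ = -5-10·λ' ≈ -0.85786 ∉ [-0.1, 1.1) ⇒ out
candidate 8: (m,n)=(-4,9) → π∥ = -4+9·λ ≈ 17.72792, π⊥ = -4+9·λ' ≈ -7.72792 ∉ [-0.1, 1.1) ⇒ out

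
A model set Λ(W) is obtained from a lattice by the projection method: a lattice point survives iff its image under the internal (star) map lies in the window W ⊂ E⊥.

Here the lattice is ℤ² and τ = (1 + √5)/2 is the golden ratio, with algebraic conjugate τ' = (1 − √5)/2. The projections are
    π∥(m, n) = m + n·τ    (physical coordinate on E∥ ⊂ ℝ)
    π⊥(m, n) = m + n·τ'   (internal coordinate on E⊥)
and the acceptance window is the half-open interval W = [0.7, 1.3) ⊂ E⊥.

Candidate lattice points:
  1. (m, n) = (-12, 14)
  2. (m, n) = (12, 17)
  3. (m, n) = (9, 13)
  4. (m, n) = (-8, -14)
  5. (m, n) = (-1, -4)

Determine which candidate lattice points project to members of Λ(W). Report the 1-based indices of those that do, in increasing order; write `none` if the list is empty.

Numerically τ ≈ 1.61803 and τ' = −1/τ ≈ -0.61803.
candidate 1: (m,n)=(-12,14) → π∥ = -12+14·τ ≈ 10.65248, π⊥ = -12+14·τ' ≈ -20.65248 ∉ [0.7, 1.3) ⇒ out
candidate 2: (m,n)=(12,17) → π∥ = 12+17·τ ≈ 39.50658, π⊥ = 12+17·τ' ≈ 1.49342 ∉ [0.7, 1.3) ⇒ out
candidate 3: (m,n)=(9,13) → π∥ = 9+13·τ ≈ 30.03444, π⊥ = 9+13·τ' ≈ 0.96556 ∈ [0.7, 1.3) ⇒ IN Λ
candidate 4: (m,n)=(-8,-14) → π∥ = -8-14·τ ≈ -30.65248, π⊥ = -8-14·τ' ≈ 0.65248 ∉ [0.7, 1.3) ⇒ out
candidate 5: (m,n)=(-1,-4) → π∥ = -1-4·τ ≈ -7.47214, π⊥ = -1-4·τ' ≈ 1.47214 ∉ [0.7, 1.3) ⇒ out

3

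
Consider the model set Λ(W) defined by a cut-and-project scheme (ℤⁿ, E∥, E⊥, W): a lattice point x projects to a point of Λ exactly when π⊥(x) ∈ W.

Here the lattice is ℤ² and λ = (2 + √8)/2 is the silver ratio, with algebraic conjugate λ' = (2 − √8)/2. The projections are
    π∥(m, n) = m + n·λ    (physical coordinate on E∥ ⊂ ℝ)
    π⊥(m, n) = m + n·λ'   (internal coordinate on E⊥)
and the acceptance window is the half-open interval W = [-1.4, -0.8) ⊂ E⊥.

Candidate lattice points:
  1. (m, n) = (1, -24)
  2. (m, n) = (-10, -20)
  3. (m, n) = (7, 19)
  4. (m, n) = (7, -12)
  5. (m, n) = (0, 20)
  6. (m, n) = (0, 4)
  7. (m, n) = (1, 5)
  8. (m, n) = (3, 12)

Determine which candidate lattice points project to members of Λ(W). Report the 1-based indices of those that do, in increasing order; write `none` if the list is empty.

Compute λ' = (2−√8)/2 = -0.414214, so π⊥(m,n) = m -0.414214·n.
candidate 1: (m,n)=(1,-24) → π∥ = 1-24·λ ≈ -56.941125, π⊥ = 1-24·λ' ≈ 10.941125 ∉ [-1.4, -0.8) ⇒ out
candidate 2: (m,n)=(-10,-20) → π∥ = -10-20·λ ≈ -58.284271, π⊥ = -10-20·λ' ≈ -1.715729 ∉ [-1.4, -0.8) ⇒ out
candidate 3: (m,n)=(7,19) → π∥ = 7+19·λ ≈ 52.870058, π⊥ = 7+19·λ' ≈ -0.870058 ∈ [-1.4, -0.8) ⇒ IN Λ
candidate 4: (m,n)=(7,-12) → π∥ = 7-12·λ ≈ -21.970563, π⊥ = 7-12·λ' ≈ 11.970563 ∉ [-1.4, -0.8) ⇒ out
candidate 5: (m,n)=(0,20) → π∥ = 0+20·λ ≈ 48.284271, π⊥ = 0+20·λ' ≈ -8.284271 ∉ [-1.4, -0.8) ⇒ out
candidate 6: (m,n)=(0,4) → π∥ = 0+4·λ ≈ 9.656854, π⊥ = 0+4·λ' ≈ -1.656854 ∉ [-1.4, -0.8) ⇒ out
candidate 7: (m,n)=(1,5) → π∥ = 1+5·λ ≈ 13.071068, π⊥ = 1+5·λ' ≈ -1.071068 ∈ [-1.4, -0.8) ⇒ IN Λ
candidate 8: (m,n)=(3,12) → π∥ = 3+12·λ ≈ 31.970563, π⊥ = 3+12·λ' ≈ -1.970563 ∉ [-1.4, -0.8) ⇒ out

3, 7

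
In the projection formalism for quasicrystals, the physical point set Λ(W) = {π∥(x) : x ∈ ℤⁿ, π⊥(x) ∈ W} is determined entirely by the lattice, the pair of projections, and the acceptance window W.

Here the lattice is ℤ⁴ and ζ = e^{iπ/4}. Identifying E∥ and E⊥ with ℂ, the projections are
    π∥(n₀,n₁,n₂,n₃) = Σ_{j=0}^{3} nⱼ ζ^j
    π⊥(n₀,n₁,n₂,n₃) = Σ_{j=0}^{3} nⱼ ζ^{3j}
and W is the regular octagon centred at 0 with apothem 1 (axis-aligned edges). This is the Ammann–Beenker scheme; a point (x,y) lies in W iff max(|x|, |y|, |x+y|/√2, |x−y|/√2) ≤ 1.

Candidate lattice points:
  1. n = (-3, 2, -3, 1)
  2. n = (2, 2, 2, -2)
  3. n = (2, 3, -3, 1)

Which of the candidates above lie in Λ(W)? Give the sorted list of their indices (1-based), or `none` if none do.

none

π⊥(n) = n₀ + n₁ζ³ + n₂ζ⁶ + n₃ζ⁹ where ζ = e^{iπ/4}.
candidate 1: n = (-3, 2, -3, 1) → π⊥ ≈ (-3.70711, +5.12132); max(|x|,|y|,|x±y|/√2) = 6.24264 > 1 ⇒ ∉ W
candidate 2: n = (2, 2, 2, -2) → π⊥ ≈ (-0.82843, -2.00000); max(|x|,|y|,|x±y|/√2) = 2.00000 > 1 ⇒ ∉ W
candidate 3: n = (2, 3, -3, 1) → π⊥ ≈ (+0.58579, +5.82843); max(|x|,|y|,|x±y|/√2) = 5.82843 > 1 ⇒ ∉ W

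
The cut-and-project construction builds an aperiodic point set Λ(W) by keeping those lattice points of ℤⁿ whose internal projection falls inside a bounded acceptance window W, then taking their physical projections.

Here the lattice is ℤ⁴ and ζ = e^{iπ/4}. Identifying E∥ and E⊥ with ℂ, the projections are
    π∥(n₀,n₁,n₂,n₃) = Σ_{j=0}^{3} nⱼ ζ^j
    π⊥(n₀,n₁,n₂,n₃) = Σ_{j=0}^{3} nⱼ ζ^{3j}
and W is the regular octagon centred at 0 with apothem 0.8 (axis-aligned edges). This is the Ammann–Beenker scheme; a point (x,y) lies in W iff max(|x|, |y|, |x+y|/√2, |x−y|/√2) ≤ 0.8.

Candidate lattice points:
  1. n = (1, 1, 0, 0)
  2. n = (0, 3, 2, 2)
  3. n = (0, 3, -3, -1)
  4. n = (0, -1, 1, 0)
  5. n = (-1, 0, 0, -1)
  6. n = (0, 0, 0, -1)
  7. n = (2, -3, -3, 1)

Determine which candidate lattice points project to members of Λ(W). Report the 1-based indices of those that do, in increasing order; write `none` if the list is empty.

π⊥(n) = n₀ + n₁ζ³ + n₂ζ⁶ + n₃ζ⁹ where ζ = e^{iπ/4}.
candidate 1: n = (1, 1, 0, 0) → π⊥ ≈ (+0.292893, +0.707107); max(|x|,|y|,|x±y|/√2) = 0.707107 ≤ 0.8 ⇒ ∈ W
candidate 2: n = (0, 3, 2, 2) → π⊥ ≈ (-0.707107, +1.535534); max(|x|,|y|,|x±y|/√2) = 1.585786 > 0.8 ⇒ ∉ W
candidate 3: n = (0, 3, -3, -1) → π⊥ ≈ (-2.828427, +4.414214); max(|x|,|y|,|x±y|/√2) = 5.121320 > 0.8 ⇒ ∉ W
candidate 4: n = (0, -1, 1, 0) → π⊥ ≈ (+0.707107, -1.707107); max(|x|,|y|,|x±y|/√2) = 1.707107 > 0.8 ⇒ ∉ W
candidate 5: n = (-1, 0, 0, -1) → π⊥ ≈ (-1.707107, -0.707107); max(|x|,|y|,|x±y|/√2) = 1.707107 > 0.8 ⇒ ∉ W
candidate 6: n = (0, 0, 0, -1) → π⊥ ≈ (-0.707107, -0.707107); max(|x|,|y|,|x±y|/√2) = 1.000000 > 0.8 ⇒ ∉ W
candidate 7: n = (2, -3, -3, 1) → π⊥ ≈ (+4.828427, +1.585786); max(|x|,|y|,|x±y|/√2) = 4.828427 > 0.8 ⇒ ∉ W

1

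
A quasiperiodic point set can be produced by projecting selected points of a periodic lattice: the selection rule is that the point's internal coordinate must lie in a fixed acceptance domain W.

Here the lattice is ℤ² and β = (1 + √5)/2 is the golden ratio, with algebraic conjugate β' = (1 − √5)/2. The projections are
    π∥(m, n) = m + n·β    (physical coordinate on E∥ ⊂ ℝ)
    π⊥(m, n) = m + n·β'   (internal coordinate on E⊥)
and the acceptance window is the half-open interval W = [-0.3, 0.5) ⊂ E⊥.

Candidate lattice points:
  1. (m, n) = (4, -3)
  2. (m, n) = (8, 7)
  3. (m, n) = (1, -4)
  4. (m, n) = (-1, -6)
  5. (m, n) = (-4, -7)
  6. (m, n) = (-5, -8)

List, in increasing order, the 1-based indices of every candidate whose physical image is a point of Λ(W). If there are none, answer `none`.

Numerically β ≈ 1.61803 and β' = −1/β ≈ -0.61803.
[1] lift (4,-3): star map gives 5.85410; window check -0.3 ≤ 5.85410 < 0.5 is false → out
[2] lift (8,7): star map gives 3.67376; window check -0.3 ≤ 3.67376 < 0.5 is false → out
[3] lift (1,-4): star map gives 3.47214; window check -0.3 ≤ 3.47214 < 0.5 is false → out
[4] lift (-1,-6): star map gives 2.70820; window check -0.3 ≤ 2.70820 < 0.5 is false → out
[5] lift (-4,-7): star map gives 0.32624; window check -0.3 ≤ 0.32624 < 0.5 is true → IN Λ
[6] lift (-5,-8): star map gives -0.05573; window check -0.3 ≤ -0.05573 < 0.5 is true → IN Λ

5, 6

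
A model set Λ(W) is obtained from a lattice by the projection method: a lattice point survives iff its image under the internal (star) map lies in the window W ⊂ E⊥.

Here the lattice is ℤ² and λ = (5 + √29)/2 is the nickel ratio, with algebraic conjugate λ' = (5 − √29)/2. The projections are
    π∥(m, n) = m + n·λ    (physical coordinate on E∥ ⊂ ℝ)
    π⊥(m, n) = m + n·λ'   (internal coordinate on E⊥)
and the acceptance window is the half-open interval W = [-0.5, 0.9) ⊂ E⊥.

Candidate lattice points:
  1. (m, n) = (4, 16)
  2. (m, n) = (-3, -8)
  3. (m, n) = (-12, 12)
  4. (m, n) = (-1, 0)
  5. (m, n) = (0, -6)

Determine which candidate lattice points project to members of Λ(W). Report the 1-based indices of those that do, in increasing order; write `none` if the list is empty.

none

Numerically λ ≈ 5.1926 and λ' = −1/λ ≈ -0.1926.
candidate 1: (m,n)=(4,16) → π∥ = 4+16·λ ≈ 87.0813, π⊥ = 4+16·λ' ≈ 0.9187 ∉ [-0.5, 0.9) ⇒ out
candidate 2: (m,n)=(-3,-8) → π∥ = -3-8·λ ≈ -44.5407, π⊥ = -3-8·λ' ≈ -1.4593 ∉ [-0.5, 0.9) ⇒ out
candidate 3: (m,n)=(-12,12) → π∥ = -12+12·λ ≈ 50.3110, π⊥ = -12+12·λ' ≈ -14.3110 ∉ [-0.5, 0.9) ⇒ out
candidate 4: (m,n)=(-1,0) → π∥ = -1+0·λ ≈ -1.0000, π⊥ = -1+0·λ' ≈ -1.0000 ∉ [-0.5, 0.9) ⇒ out
candidate 5: (m,n)=(0,-6) → π∥ = 0-6·λ ≈ -31.1555, π⊥ = 0-6·λ' ≈ 1.1555 ∉ [-0.5, 0.9) ⇒ out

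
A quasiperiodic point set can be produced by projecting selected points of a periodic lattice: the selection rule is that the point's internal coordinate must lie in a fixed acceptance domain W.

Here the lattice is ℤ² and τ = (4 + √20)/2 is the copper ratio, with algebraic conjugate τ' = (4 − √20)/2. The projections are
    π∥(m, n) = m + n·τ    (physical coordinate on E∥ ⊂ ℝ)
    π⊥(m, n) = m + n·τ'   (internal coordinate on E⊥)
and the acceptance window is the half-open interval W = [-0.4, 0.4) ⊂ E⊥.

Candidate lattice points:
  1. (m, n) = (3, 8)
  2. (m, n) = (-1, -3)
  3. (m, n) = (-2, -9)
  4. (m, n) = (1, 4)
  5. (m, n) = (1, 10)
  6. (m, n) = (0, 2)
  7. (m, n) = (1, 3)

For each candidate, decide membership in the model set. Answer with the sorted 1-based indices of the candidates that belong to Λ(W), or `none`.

τ' = (4−√20)/2 ≈ -0.236068.
#1 (3,8): internal coord 3 + (8)·τ' = +1.111456; +1.111456 ∉ [-0.4, 0.4) → out
#2 (-1,-3): internal coord -1 + (-3)·τ' = -0.291796; -0.291796 ∈ [-0.4, 0.4) → IN Λ
#3 (-2,-9): internal coord -2 + (-9)·τ' = +0.124612; +0.124612 ∈ [-0.4, 0.4) → IN Λ
#4 (1,4): internal coord 1 + (4)·τ' = +0.055728; +0.055728 ∈ [-0.4, 0.4) → IN Λ
#5 (1,10): internal coord 1 + (10)·τ' = -1.360680; -1.360680 ∉ [-0.4, 0.4) → out
#6 (0,2): internal coord 0 + (2)·τ' = -0.472136; -0.472136 ∉ [-0.4, 0.4) → out
#7 (1,3): internal coord 1 + (3)·τ' = +0.291796; +0.291796 ∈ [-0.4, 0.4) → IN Λ

2, 3, 4, 7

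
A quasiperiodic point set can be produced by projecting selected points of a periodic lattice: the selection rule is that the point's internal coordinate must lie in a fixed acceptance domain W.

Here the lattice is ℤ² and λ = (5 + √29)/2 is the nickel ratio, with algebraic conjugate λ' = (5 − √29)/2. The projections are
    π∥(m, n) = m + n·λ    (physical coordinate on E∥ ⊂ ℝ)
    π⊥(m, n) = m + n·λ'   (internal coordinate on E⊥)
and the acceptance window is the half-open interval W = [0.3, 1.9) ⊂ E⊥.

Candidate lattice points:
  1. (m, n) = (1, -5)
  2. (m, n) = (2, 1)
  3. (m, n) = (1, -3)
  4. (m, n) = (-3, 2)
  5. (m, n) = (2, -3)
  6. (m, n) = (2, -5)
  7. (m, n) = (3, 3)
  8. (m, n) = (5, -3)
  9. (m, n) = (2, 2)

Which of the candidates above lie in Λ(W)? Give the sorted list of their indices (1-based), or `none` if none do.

Numerically λ ≈ 5.192582 and λ' = −1/λ ≈ -0.192582.
candidate 1: (m,n)=(1,-5) → π∥ = 1-5·λ ≈ -24.962912, π⊥ = 1-5·λ' ≈ 1.962912 ∉ [0.3, 1.9) ⇒ out
candidate 2: (m,n)=(2,1) → π∥ = 2+1·λ ≈ 7.192582, π⊥ = 2+1·λ' ≈ 1.807418 ∈ [0.3, 1.9) ⇒ IN Λ
candidate 3: (m,n)=(1,-3) → π∥ = 1-3·λ ≈ -14.577747, π⊥ = 1-3·λ' ≈ 1.577747 ∈ [0.3, 1.9) ⇒ IN Λ
candidate 4: (m,n)=(-3,2) → π∥ = -3+2·λ ≈ 7.385165, π⊥ = -3+2·λ' ≈ -3.385165 ∉ [0.3, 1.9) ⇒ out
candidate 5: (m,n)=(2,-3) → π∥ = 2-3·λ ≈ -13.577747, π⊥ = 2-3·λ' ≈ 2.577747 ∉ [0.3, 1.9) ⇒ out
candidate 6: (m,n)=(2,-5) → π∥ = 2-5·λ ≈ -23.962912, π⊥ = 2-5·λ' ≈ 2.962912 ∉ [0.3, 1.9) ⇒ out
candidate 7: (m,n)=(3,3) → π∥ = 3+3·λ ≈ 18.577747, π⊥ = 3+3·λ' ≈ 2.422253 ∉ [0.3, 1.9) ⇒ out
candidate 8: (m,n)=(5,-3) → π∥ = 5-3·λ ≈ -10.577747, π⊥ = 5-3·λ' ≈ 5.577747 ∉ [0.3, 1.9) ⇒ out
candidate 9: (m,n)=(2,2) → π∥ = 2+2·λ ≈ 12.385165, π⊥ = 2+2·λ' ≈ 1.614835 ∈ [0.3, 1.9) ⇒ IN Λ

2, 3, 9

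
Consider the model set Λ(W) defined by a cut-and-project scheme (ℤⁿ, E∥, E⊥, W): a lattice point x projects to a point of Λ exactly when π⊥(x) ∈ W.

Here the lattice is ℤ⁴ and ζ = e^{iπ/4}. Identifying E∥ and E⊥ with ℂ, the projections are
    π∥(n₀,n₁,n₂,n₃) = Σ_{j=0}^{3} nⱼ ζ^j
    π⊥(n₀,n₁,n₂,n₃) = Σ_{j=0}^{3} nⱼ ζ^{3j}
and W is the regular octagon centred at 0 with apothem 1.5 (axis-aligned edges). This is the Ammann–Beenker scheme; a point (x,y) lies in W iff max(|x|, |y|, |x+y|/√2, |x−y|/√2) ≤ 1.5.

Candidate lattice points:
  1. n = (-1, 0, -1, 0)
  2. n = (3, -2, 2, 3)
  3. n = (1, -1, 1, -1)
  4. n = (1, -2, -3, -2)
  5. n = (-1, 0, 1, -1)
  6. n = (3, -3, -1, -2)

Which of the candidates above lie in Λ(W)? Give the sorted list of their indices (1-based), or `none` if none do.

1, 4

Internal map: ζ^{3j} for j=0..3 gives (1,0), (−√2/2,√2/2), (0,−1), (√2/2,√2/2).
#1 (-1, 0, -1, 0): internal (-1.00000, 1.00000); octagon support 1.41421 vs apothem 1.5 → ∈ W
#2 (3, -2, 2, 3): internal (6.53553, -1.29289); octagon support 6.53553 vs apothem 1.5 → ∉ W
#3 (1, -1, 1, -1): internal (1.00000, -2.41421); octagon support 2.41421 vs apothem 1.5 → ∉ W
#4 (1, -2, -3, -2): internal (1.00000, 0.17157); octagon support 1.00000 vs apothem 1.5 → ∈ W
#5 (-1, 0, 1, -1): internal (-1.70711, -1.70711); octagon support 2.41421 vs apothem 1.5 → ∉ W
#6 (3, -3, -1, -2): internal (3.70711, -2.53553); octagon support 4.41421 vs apothem 1.5 → ∉ W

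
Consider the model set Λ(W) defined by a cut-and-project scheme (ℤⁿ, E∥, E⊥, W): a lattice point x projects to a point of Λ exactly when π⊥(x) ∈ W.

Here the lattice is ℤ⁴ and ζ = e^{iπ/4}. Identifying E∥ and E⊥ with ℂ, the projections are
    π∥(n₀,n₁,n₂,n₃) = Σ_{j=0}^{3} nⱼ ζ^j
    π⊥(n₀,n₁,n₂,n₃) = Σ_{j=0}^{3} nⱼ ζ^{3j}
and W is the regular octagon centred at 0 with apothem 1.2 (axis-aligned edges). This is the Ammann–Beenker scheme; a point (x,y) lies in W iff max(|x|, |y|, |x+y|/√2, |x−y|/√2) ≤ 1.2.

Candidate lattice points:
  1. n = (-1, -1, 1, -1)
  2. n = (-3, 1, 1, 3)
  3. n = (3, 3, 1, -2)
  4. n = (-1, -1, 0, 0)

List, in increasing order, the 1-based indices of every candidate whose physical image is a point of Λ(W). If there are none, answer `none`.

3, 4

With ζ = e^{iπ/4} the internal vectors are ζ^0,ζ^3,ζ^6,ζ^9.
#1 (-1, -1, 1, -1): internal (-1.000000, -2.414214); octagon support 2.414214 vs apothem 1.2 → ∉ W
#2 (-3, 1, 1, 3): internal (-1.585786, 1.828427); octagon support 2.414214 vs apothem 1.2 → ∉ W
#3 (3, 3, 1, -2): internal (-0.535534, -0.292893); octagon support 0.585786 vs apothem 1.2 → ∈ W
#4 (-1, -1, 0, 0): internal (-0.292893, -0.707107); octagon support 0.707107 vs apothem 1.2 → ∈ W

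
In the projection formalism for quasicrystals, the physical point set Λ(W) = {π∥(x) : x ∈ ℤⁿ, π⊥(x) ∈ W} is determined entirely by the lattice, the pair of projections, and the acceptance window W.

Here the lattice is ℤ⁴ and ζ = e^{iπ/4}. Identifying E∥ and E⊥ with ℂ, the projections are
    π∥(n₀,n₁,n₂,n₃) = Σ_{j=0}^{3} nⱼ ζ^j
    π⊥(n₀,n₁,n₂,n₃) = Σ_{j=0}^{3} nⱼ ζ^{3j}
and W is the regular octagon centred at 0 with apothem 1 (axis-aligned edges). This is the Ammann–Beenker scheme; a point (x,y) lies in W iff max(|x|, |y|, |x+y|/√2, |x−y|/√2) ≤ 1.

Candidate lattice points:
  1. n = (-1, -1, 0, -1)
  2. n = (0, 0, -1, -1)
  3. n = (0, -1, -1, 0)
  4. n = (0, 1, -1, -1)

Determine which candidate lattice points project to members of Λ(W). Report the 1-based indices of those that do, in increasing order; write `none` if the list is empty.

2, 3

With ζ = e^{iπ/4} the internal vectors are ζ^0,ζ^3,ζ^6,ζ^9.
candidate 1: n = (-1, -1, 0, -1) → π⊥ ≈ (-1.0000, -1.4142); max(|x|,|y|,|x±y|/√2) = 1.7071 > 1 ⇒ ∉ W
candidate 2: n = (0, 0, -1, -1) → π⊥ ≈ (-0.7071, +0.2929); max(|x|,|y|,|x±y|/√2) = 0.7071 ≤ 1 ⇒ ∈ W
candidate 3: n = (0, -1, -1, 0) → π⊥ ≈ (+0.7071, +0.2929); max(|x|,|y|,|x±y|/√2) = 0.7071 ≤ 1 ⇒ ∈ W
candidate 4: n = (0, 1, -1, -1) → π⊥ ≈ (-1.4142, +1.0000); max(|x|,|y|,|x±y|/√2) = 1.7071 > 1 ⇒ ∉ W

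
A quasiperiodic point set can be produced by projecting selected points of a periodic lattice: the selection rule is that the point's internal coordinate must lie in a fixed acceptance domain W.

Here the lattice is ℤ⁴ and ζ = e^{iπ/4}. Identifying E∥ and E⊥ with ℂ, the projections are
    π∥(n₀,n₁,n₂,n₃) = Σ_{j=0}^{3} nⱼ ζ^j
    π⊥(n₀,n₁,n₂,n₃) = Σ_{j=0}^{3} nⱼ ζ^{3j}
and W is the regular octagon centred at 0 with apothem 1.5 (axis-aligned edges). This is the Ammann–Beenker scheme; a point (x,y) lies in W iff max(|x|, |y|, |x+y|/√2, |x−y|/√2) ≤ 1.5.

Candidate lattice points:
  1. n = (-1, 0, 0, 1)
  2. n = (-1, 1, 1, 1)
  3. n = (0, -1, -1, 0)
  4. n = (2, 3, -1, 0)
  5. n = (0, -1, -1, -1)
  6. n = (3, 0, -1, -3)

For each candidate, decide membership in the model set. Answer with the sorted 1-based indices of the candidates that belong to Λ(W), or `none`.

π⊥(n) = n₀ + n₁ζ³ + n₂ζ⁶ + n₃ζ⁹ where ζ = e^{iπ/4}.
candidate 1: n = (-1, 0, 0, 1) → π⊥ ≈ (-0.29289, +0.70711); max(|x|,|y|,|x±y|/√2) = 0.70711 ≤ 1.5 ⇒ ∈ W
candidate 2: n = (-1, 1, 1, 1) → π⊥ ≈ (-1.00000, +0.41421); max(|x|,|y|,|x±y|/√2) = 1.00000 ≤ 1.5 ⇒ ∈ W
candidate 3: n = (0, -1, -1, 0) → π⊥ ≈ (+0.70711, +0.29289); max(|x|,|y|,|x±y|/√2) = 0.70711 ≤ 1.5 ⇒ ∈ W
candidate 4: n = (2, 3, -1, 0) → π⊥ ≈ (-0.12132, +3.12132); max(|x|,|y|,|x±y|/√2) = 3.12132 > 1.5 ⇒ ∉ W
candidate 5: n = (0, -1, -1, -1) → π⊥ ≈ (+0.00000, -0.41421); max(|x|,|y|,|x±y|/√2) = 0.41421 ≤ 1.5 ⇒ ∈ W
candidate 6: n = (3, 0, -1, -3) → π⊥ ≈ (+0.87868, -1.12132); max(|x|,|y|,|x±y|/√2) = 1.41421 ≤ 1.5 ⇒ ∈ W

1, 2, 3, 5, 6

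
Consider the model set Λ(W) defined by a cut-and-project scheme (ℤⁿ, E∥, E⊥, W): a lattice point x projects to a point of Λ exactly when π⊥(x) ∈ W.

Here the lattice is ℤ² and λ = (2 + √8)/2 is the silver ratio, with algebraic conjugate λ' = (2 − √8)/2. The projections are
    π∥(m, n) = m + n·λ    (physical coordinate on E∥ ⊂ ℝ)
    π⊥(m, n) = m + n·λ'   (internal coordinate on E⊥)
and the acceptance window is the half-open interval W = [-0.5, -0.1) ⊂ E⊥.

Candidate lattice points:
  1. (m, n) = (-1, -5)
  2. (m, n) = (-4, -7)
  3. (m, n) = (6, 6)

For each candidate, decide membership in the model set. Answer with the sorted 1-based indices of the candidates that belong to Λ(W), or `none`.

λ' = (2−√8)/2 ≈ -0.414214.
#1 (-1,-5): internal coord -1 + (-5)·λ' = +1.071068; +1.071068 ∉ [-0.5, -0.1) → out
#2 (-4,-7): internal coord -4 + (-7)·λ' = -1.100505; -1.100505 ∉ [-0.5, -0.1) → out
#3 (6,6): internal coord 6 + (6)·λ' = +3.514719; +3.514719 ∉ [-0.5, -0.1) → out

none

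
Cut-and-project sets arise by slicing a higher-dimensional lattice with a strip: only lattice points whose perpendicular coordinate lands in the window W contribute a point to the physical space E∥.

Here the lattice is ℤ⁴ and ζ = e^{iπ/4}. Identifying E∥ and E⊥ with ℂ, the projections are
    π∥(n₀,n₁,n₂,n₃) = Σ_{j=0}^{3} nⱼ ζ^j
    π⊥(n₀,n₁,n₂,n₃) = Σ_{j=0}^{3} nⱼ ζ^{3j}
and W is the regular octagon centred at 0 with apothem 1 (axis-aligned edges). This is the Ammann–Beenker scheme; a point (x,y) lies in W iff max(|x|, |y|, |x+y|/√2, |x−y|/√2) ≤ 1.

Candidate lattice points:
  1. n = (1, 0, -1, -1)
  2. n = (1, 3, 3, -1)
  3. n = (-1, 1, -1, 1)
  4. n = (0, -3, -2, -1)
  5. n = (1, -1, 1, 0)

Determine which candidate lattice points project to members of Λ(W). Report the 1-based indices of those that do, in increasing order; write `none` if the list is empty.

1

With ζ = e^{iπ/4} the internal vectors are ζ^0,ζ^3,ζ^6,ζ^9.
candidate 1: n = (1, 0, -1, -1) → π⊥ ≈ (+0.2929, +0.2929); max(|x|,|y|,|x±y|/√2) = 0.4142 ≤ 1 ⇒ ∈ W
candidate 2: n = (1, 3, 3, -1) → π⊥ ≈ (-1.8284, -1.5858); max(|x|,|y|,|x±y|/√2) = 2.4142 > 1 ⇒ ∉ W
candidate 3: n = (-1, 1, -1, 1) → π⊥ ≈ (-1.0000, +2.4142); max(|x|,|y|,|x±y|/√2) = 2.4142 > 1 ⇒ ∉ W
candidate 4: n = (0, -3, -2, -1) → π⊥ ≈ (+1.4142, -0.8284); max(|x|,|y|,|x±y|/√2) = 1.5858 > 1 ⇒ ∉ W
candidate 5: n = (1, -1, 1, 0) → π⊥ ≈ (+1.7071, -1.7071); max(|x|,|y|,|x±y|/√2) = 2.4142 > 1 ⇒ ∉ W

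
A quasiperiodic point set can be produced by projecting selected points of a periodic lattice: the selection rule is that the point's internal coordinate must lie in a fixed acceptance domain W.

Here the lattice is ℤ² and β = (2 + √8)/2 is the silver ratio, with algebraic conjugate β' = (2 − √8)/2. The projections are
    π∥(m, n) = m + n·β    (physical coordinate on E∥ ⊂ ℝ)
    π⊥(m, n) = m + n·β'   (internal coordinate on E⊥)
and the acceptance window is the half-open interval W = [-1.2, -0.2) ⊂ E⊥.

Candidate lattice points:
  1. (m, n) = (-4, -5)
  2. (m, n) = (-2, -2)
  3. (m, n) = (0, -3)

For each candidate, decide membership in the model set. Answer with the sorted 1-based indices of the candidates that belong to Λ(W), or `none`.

Compute β' = (2−√8)/2 = -0.414214, so π⊥(m,n) = m -0.414214·n.
candidate 1: (m,n)=(-4,-5) → π∥ = -4-5·β ≈ -16.071068, π⊥ = -4-5·β' ≈ -1.928932 ∉ [-1.2, -0.2) ⇒ out
candidate 2: (m,n)=(-2,-2) → π∥ = -2-2·β ≈ -6.828427, π⊥ = -2-2·β' ≈ -1.171573 ∈ [-1.2, -0.2) ⇒ IN Λ
candidate 3: (m,n)=(0,-3) → π∥ = 0-3·β ≈ -7.242641, π⊥ = 0-3·β' ≈ 1.242641 ∉ [-1.2, -0.2) ⇒ out

2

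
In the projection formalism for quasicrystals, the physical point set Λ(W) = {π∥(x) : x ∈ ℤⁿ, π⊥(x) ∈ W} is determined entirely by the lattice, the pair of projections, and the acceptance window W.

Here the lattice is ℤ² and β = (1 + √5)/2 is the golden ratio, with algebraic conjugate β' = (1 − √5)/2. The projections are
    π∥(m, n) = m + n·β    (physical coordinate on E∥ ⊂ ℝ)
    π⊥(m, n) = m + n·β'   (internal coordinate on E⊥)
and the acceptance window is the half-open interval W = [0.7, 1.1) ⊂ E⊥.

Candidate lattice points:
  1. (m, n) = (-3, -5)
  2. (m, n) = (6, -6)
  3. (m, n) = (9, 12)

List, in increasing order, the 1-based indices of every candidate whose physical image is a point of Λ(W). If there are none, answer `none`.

none

Numerically β ≈ 1.618034 and β' = −1/β ≈ -0.618034.
candidate 1: (m,n)=(-3,-5) → π∥ = -3-5·β ≈ -11.090170, π⊥ = -3-5·β' ≈ 0.090170 ∉ [0.7, 1.1) ⇒ out
candidate 2: (m,n)=(6,-6) → π∥ = 6-6·β ≈ -3.708204, π⊥ = 6-6·β' ≈ 9.708204 ∉ [0.7, 1.1) ⇒ out
candidate 3: (m,n)=(9,12) → π∥ = 9+12·β ≈ 28.416408, π⊥ = 9+12·β' ≈ 1.583592 ∉ [0.7, 1.1) ⇒ out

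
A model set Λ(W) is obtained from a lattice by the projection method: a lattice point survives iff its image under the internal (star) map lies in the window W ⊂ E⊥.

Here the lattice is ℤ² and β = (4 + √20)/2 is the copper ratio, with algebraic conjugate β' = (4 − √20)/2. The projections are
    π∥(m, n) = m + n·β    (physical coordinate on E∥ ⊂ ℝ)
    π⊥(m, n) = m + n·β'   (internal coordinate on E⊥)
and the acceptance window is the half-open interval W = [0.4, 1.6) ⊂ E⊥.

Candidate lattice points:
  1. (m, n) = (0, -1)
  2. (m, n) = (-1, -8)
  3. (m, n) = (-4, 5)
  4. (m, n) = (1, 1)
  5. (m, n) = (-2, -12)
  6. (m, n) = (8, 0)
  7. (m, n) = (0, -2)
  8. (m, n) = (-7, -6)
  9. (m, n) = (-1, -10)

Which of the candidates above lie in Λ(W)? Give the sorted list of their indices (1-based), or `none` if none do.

2, 4, 5, 7, 9

β' = (4−√20)/2 ≈ -0.23607.
[1] lift (0,-1): star map gives 0.23607; window check 0.4 ≤ 0.23607 < 1.6 is false → out
[2] lift (-1,-8): star map gives 0.88854; window check 0.4 ≤ 0.88854 < 1.6 is true → IN Λ
[3] lift (-4,5): star map gives -5.18034; window check 0.4 ≤ -5.18034 < 1.6 is false → out
[4] lift (1,1): star map gives 0.76393; window check 0.4 ≤ 0.76393 < 1.6 is true → IN Λ
[5] lift (-2,-12): star map gives 0.83282; window check 0.4 ≤ 0.83282 < 1.6 is true → IN Λ
[6] lift (8,0): star map gives 8.00000; window check 0.4 ≤ 8.00000 < 1.6 is false → out
[7] lift (0,-2): star map gives 0.47214; window check 0.4 ≤ 0.47214 < 1.6 is true → IN Λ
[8] lift (-7,-6): star map gives -5.58359; window check 0.4 ≤ -5.58359 < 1.6 is false → out
[9] lift (-1,-10): star map gives 1.36068; window check 0.4 ≤ 1.36068 < 1.6 is true → IN Λ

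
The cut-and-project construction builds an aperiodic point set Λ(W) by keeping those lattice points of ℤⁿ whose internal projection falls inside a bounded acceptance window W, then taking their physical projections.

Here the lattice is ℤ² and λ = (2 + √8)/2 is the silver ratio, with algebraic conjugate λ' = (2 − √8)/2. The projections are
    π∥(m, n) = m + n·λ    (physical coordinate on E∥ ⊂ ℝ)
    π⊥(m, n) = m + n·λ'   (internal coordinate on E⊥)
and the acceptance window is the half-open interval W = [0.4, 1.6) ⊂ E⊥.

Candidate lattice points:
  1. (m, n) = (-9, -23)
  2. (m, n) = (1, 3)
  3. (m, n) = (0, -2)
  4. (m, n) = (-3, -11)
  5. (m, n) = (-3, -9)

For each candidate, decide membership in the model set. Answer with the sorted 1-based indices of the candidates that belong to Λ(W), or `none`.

λ' = (2−√8)/2 ≈ -0.414214.
[1] lift (-9,-23): star map gives 0.526912; window check 0.4 ≤ 0.526912 < 1.6 is true → IN Λ
[2] lift (1,3): star map gives -0.242641; window check 0.4 ≤ -0.242641 < 1.6 is false → out
[3] lift (0,-2): star map gives 0.828427; window check 0.4 ≤ 0.828427 < 1.6 is true → IN Λ
[4] lift (-3,-11): star map gives 1.556349; window check 0.4 ≤ 1.556349 < 1.6 is true → IN Λ
[5] lift (-3,-9): star map gives 0.727922; window check 0.4 ≤ 0.727922 < 1.6 is true → IN Λ

1, 3, 4, 5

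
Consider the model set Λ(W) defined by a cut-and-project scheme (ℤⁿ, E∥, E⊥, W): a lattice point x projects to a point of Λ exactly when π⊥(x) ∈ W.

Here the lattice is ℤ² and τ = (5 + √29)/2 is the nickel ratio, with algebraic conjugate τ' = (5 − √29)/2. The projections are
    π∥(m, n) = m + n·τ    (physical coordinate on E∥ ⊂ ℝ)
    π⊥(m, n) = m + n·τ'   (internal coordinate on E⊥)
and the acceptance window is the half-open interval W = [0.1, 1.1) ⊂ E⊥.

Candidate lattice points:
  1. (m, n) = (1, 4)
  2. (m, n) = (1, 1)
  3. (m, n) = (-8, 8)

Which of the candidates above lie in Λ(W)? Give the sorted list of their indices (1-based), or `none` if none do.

τ' = (5−√29)/2 ≈ -0.1926.
#1 (1,4): internal coord 1 + (4)·τ' = +0.2297; +0.2297 ∈ [0.1, 1.1) → IN Λ
#2 (1,1): internal coord 1 + (1)·τ' = +0.8074; +0.8074 ∈ [0.1, 1.1) → IN Λ
#3 (-8,8): internal coord -8 + (8)·τ' = -9.5407; -9.5407 ∉ [0.1, 1.1) → out

1, 2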